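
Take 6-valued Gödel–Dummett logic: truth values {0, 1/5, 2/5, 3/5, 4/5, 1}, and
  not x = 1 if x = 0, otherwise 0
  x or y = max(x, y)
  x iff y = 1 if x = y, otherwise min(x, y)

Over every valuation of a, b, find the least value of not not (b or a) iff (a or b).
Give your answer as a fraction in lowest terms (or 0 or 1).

Take a = 0, b = 1/5:
b or a = 1/5 or 0 = 1/5
not (b or a) = not 1/5 = 0
not not (b or a) = not 0 = 1
a or b = 0 or 1/5 = 1/5
not not (b or a) iff (a or b) = 1 iff 1/5 = 1/5
No assignment yields a value below 1/5, so this is the minimum.

1/5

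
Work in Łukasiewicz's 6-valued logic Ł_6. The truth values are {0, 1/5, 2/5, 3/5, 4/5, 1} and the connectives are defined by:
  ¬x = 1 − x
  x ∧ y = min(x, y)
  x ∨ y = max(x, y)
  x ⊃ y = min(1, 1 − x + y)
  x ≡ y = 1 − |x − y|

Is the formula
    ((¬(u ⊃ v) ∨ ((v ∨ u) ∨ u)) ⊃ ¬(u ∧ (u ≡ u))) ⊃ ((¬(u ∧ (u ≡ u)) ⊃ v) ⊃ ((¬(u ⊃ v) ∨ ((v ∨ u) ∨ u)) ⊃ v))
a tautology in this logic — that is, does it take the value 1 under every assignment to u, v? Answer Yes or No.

Yes

At u = 0, v = 2/5, for instance:
u ⊃ v = 0 ⊃ 2/5 = 1
¬(u ⊃ v) = ¬1 = 0
v ∨ u = 2/5 ∨ 0 = 2/5
(v ∨ u) ∨ u = 2/5 ∨ 0 = 2/5
¬(u ⊃ v) ∨ ((v ∨ u) ∨ u) = 0 ∨ 2/5 = 2/5
u ≡ u = 0 ≡ 0 = 1
u ∧ (u ≡ u) = 0 ∧ 1 = 0
¬(u ∧ (u ≡ u)) = ¬0 = 1
(¬(u ⊃ v) ∨ ((v ∨ u) ∨ u)) ⊃ ¬(u ∧ (u ≡ u)) = 2/5 ⊃ 1 = 1
¬(u ∧ (u ≡ u)) ⊃ v = 1 ⊃ 2/5 = 2/5
(¬(u ⊃ v) ∨ ((v ∨ u) ∨ u)) ⊃ v = 2/5 ⊃ 2/5 = 1
(¬(u ∧ (u ≡ u)) ⊃ v) ⊃ ((¬(u ⊃ v) ∨ ((v ∨ u) ∨ u)) ⊃ v) = 2/5 ⊃ 1 = 1
((¬(u ⊃ v) ∨ ((v ∨ u) ∨ u)) ⊃ ¬(u ∧ (u ≡ u))) ⊃ ((¬(u ∧ (u ≡ u)) ⊃ v) ⊃ ((¬(u ⊃ v) ∨ ((v ∨ u) ∨ u)) ⊃ v)) = 1 ⊃ 1 = 1
and checking the remaining 35 assignments likewise gives ≥ 1 in every case.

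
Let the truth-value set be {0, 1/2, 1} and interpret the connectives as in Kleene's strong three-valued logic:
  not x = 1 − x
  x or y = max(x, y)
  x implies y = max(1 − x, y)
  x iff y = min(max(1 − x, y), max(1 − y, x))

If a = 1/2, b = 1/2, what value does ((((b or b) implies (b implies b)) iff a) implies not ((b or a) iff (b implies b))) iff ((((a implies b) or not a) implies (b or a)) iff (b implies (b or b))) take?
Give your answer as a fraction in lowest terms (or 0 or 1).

b or b = 1/2 or 1/2 = 1/2
b implies b = 1/2 implies 1/2 = 1/2
(b or b) implies (b implies b) = 1/2 implies 1/2 = 1/2
((b or b) implies (b implies b)) iff a = 1/2 iff 1/2 = 1/2
b or a = 1/2 or 1/2 = 1/2
b implies b = 1/2 implies 1/2 = 1/2
(b or a) iff (b implies b) = 1/2 iff 1/2 = 1/2
not ((b or a) iff (b implies b)) = not 1/2 = 1/2
(((b or b) implies (b implies b)) iff a) implies not ((b or a) iff (b implies b)) = 1/2 implies 1/2 = 1/2
a implies b = 1/2 implies 1/2 = 1/2
not a = not 1/2 = 1/2
(a implies b) or not a = 1/2 or 1/2 = 1/2
b or a = 1/2 or 1/2 = 1/2
((a implies b) or not a) implies (b or a) = 1/2 implies 1/2 = 1/2
b or b = 1/2 or 1/2 = 1/2
b implies (b or b) = 1/2 implies 1/2 = 1/2
(((a implies b) or not a) implies (b or a)) iff (b implies (b or b)) = 1/2 iff 1/2 = 1/2
((((b or b) implies (b implies b)) iff a) implies not ((b or a) iff (b implies b))) iff ((((a implies b) or not a) implies (b or a)) iff (b implies (b or b))) = 1/2 iff 1/2 = 1/2

1/2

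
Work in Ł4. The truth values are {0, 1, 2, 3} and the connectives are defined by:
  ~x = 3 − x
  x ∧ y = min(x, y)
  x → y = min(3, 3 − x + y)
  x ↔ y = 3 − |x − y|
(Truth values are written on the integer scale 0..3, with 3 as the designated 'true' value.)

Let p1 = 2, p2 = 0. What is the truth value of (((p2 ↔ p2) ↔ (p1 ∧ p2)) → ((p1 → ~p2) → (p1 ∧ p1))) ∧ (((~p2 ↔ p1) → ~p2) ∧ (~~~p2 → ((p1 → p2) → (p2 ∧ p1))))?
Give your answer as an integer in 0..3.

2

p2 ↔ p2 = 0 ↔ 0 = 3
p1 ∧ p2 = 2 ∧ 0 = 0
(p2 ↔ p2) ↔ (p1 ∧ p2) = 3 ↔ 0 = 0
~p2 = ~0 = 3
p1 → ~p2 = 2 → 3 = 3
p1 ∧ p1 = 2 ∧ 2 = 2
(p1 → ~p2) → (p1 ∧ p1) = 3 → 2 = 2
((p2 ↔ p2) ↔ (p1 ∧ p2)) → ((p1 → ~p2) → (p1 ∧ p1)) = 0 → 2 = 3
~p2 = ~0 = 3
~p2 ↔ p1 = 3 ↔ 2 = 2
~p2 = ~0 = 3
(~p2 ↔ p1) → ~p2 = 2 → 3 = 3
~p2 = ~0 = 3
~~p2 = ~3 = 0
~~~p2 = ~0 = 3
p1 → p2 = 2 → 0 = 1
p2 ∧ p1 = 0 ∧ 2 = 0
(p1 → p2) → (p2 ∧ p1) = 1 → 0 = 2
~~~p2 → ((p1 → p2) → (p2 ∧ p1)) = 3 → 2 = 2
((~p2 ↔ p1) → ~p2) ∧ (~~~p2 → ((p1 → p2) → (p2 ∧ p1))) = 3 ∧ 2 = 2
(((p2 ↔ p2) ↔ (p1 ∧ p2)) → ((p1 → ~p2) → (p1 ∧ p1))) ∧ (((~p2 ↔ p1) → ~p2) ∧ (~~~p2 → ((p1 → p2) → (p2 ∧ p1)))) = 3 ∧ 2 = 2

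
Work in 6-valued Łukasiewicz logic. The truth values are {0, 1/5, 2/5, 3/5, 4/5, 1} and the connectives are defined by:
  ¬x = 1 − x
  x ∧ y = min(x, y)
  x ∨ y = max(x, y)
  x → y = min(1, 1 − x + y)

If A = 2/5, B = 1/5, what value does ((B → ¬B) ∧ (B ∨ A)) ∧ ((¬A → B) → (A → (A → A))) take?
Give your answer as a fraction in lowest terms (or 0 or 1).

¬B = ¬1/5 = 4/5
B → ¬B = 1/5 → 4/5 = 1
B ∨ A = 1/5 ∨ 2/5 = 2/5
(B → ¬B) ∧ (B ∨ A) = 1 ∧ 2/5 = 2/5
¬A = ¬2/5 = 3/5
¬A → B = 3/5 → 1/5 = 3/5
A → A = 2/5 → 2/5 = 1
A → (A → A) = 2/5 → 1 = 1
(¬A → B) → (A → (A → A)) = 3/5 → 1 = 1
((B → ¬B) ∧ (B ∨ A)) ∧ ((¬A → B) → (A → (A → A))) = 2/5 ∧ 1 = 2/5

2/5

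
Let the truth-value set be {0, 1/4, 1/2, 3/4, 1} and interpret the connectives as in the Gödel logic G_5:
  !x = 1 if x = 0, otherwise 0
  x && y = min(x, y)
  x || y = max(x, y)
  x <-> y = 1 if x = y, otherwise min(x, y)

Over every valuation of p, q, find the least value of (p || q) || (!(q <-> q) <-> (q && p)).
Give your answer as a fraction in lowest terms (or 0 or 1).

1/4

Take p = 1/4, q = 1/4:
p || q = 1/4 || 1/4 = 1/4
q <-> q = 1/4 <-> 1/4 = 1
!(q <-> q) = !1 = 0
q && p = 1/4 && 1/4 = 1/4
!(q <-> q) <-> (q && p) = 0 <-> 1/4 = 0
(p || q) || (!(q <-> q) <-> (q && p)) = 1/4 || 0 = 1/4
No assignment yields a value below 1/4, so this is the minimum.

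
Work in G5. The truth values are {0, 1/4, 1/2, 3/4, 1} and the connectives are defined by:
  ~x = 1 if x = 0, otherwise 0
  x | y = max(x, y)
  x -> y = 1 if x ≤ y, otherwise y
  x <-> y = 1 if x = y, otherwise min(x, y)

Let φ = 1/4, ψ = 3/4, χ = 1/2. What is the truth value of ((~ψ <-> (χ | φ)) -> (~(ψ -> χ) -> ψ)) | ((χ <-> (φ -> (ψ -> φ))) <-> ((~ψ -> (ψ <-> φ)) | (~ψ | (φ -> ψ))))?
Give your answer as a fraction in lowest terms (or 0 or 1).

1

~ψ = ~3/4 = 0
χ | φ = 1/2 | 1/4 = 1/2
~ψ <-> (χ | φ) = 0 <-> 1/2 = 0
ψ -> χ = 3/4 -> 1/2 = 1/2
~(ψ -> χ) = ~1/2 = 0
~(ψ -> χ) -> ψ = 0 -> 3/4 = 1
(~ψ <-> (χ | φ)) -> (~(ψ -> χ) -> ψ) = 0 -> 1 = 1
ψ -> φ = 3/4 -> 1/4 = 1/4
φ -> (ψ -> φ) = 1/4 -> 1/4 = 1
χ <-> (φ -> (ψ -> φ)) = 1/2 <-> 1 = 1/2
~ψ = ~3/4 = 0
ψ <-> φ = 3/4 <-> 1/4 = 1/4
~ψ -> (ψ <-> φ) = 0 -> 1/4 = 1
~ψ = ~3/4 = 0
φ -> ψ = 1/4 -> 3/4 = 1
~ψ | (φ -> ψ) = 0 | 1 = 1
(~ψ -> (ψ <-> φ)) | (~ψ | (φ -> ψ)) = 1 | 1 = 1
(χ <-> (φ -> (ψ -> φ))) <-> ((~ψ -> (ψ <-> φ)) | (~ψ | (φ -> ψ))) = 1/2 <-> 1 = 1/2
((~ψ <-> (χ | φ)) -> (~(ψ -> χ) -> ψ)) | ((χ <-> (φ -> (ψ -> φ))) <-> ((~ψ -> (ψ <-> φ)) | (~ψ | (φ -> ψ)))) = 1 | 1/2 = 1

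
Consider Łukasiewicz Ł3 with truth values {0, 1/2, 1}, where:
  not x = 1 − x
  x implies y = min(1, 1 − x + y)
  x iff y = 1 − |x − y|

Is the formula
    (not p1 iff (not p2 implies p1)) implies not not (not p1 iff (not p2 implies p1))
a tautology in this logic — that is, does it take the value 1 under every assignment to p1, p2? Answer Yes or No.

p1 = 0, p2 = 0 ↦ 1
p1 = 0, p2 = 1/2 ↦ 1
p1 = 0, p2 = 1 ↦ 1
p1 = 1/2, p2 = 0 ↦ 1
p1 = 1/2, p2 = 1/2 ↦ 1
p1 = 1/2, p2 = 1 ↦ 1
p1 = 1, p2 = 0 ↦ 1
p1 = 1, p2 = 1/2 ↦ 1
p1 = 1, p2 = 1 ↦ 1
Every assignment gives a value ≥ 1.

Yes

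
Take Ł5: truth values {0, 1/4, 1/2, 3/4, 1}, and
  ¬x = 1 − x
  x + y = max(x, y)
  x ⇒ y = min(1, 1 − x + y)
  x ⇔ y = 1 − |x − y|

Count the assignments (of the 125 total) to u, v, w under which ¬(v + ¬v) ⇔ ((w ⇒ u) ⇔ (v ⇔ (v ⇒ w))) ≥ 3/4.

74

value 1: 39 assignments (counts)
value 3/4: 35 assignments (counts)
value 1/2: 32 assignments
value 1/4: 15 assignments
value 0: 4 assignments
So 74 of the 125 assignments meet the threshold.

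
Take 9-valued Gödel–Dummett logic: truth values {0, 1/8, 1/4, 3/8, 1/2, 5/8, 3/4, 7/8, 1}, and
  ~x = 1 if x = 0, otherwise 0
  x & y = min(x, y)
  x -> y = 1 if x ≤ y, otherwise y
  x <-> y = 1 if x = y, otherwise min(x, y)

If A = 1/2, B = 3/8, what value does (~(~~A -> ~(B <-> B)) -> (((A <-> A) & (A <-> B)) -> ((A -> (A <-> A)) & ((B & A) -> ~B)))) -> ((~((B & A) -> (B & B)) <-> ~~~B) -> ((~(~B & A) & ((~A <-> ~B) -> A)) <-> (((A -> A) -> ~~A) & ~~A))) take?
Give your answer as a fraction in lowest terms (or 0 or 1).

~A = ~1/2 = 0
~~A = ~0 = 1
B <-> B = 3/8 <-> 3/8 = 1
~(B <-> B) = ~1 = 0
~~A -> ~(B <-> B) = 1 -> 0 = 0
~(~~A -> ~(B <-> B)) = ~0 = 1
A <-> A = 1/2 <-> 1/2 = 1
A <-> B = 1/2 <-> 3/8 = 3/8
(A <-> A) & (A <-> B) = 1 & 3/8 = 3/8
A <-> A = 1/2 <-> 1/2 = 1
A -> (A <-> A) = 1/2 -> 1 = 1
B & A = 3/8 & 1/2 = 3/8
~B = ~3/8 = 0
(B & A) -> ~B = 3/8 -> 0 = 0
(A -> (A <-> A)) & ((B & A) -> ~B) = 1 & 0 = 0
((A <-> A) & (A <-> B)) -> ((A -> (A <-> A)) & ((B & A) -> ~B)) = 3/8 -> 0 = 0
~(~~A -> ~(B <-> B)) -> (((A <-> A) & (A <-> B)) -> ((A -> (A <-> A)) & ((B & A) -> ~B))) = 1 -> 0 = 0
B & A = 3/8 & 1/2 = 3/8
B & B = 3/8 & 3/8 = 3/8
(B & A) -> (B & B) = 3/8 -> 3/8 = 1
~((B & A) -> (B & B)) = ~1 = 0
~B = ~3/8 = 0
~~B = ~0 = 1
~~~B = ~1 = 0
~((B & A) -> (B & B)) <-> ~~~B = 0 <-> 0 = 1
~B = ~3/8 = 0
~B & A = 0 & 1/2 = 0
~(~B & A) = ~0 = 1
~A = ~1/2 = 0
~B = ~3/8 = 0
~A <-> ~B = 0 <-> 0 = 1
(~A <-> ~B) -> A = 1 -> 1/2 = 1/2
~(~B & A) & ((~A <-> ~B) -> A) = 1 & 1/2 = 1/2
A -> A = 1/2 -> 1/2 = 1
~A = ~1/2 = 0
~~A = ~0 = 1
(A -> A) -> ~~A = 1 -> 1 = 1
~A = ~1/2 = 0
~~A = ~0 = 1
((A -> A) -> ~~A) & ~~A = 1 & 1 = 1
(~(~B & A) & ((~A <-> ~B) -> A)) <-> (((A -> A) -> ~~A) & ~~A) = 1/2 <-> 1 = 1/2
(~((B & A) -> (B & B)) <-> ~~~B) -> ((~(~B & A) & ((~A <-> ~B) -> A)) <-> (((A -> A) -> ~~A) & ~~A)) = 1 -> 1/2 = 1/2
(~(~~A -> ~(B <-> B)) -> (((A <-> A) & (A <-> B)) -> ((A -> (A <-> A)) & ((B & A) -> ~B)))) -> ((~((B & A) -> (B & B)) <-> ~~~B) -> ((~(~B & A) & ((~A <-> ~B) -> A)) <-> (((A -> A) -> ~~A) & ~~A))) = 0 -> 1/2 = 1

1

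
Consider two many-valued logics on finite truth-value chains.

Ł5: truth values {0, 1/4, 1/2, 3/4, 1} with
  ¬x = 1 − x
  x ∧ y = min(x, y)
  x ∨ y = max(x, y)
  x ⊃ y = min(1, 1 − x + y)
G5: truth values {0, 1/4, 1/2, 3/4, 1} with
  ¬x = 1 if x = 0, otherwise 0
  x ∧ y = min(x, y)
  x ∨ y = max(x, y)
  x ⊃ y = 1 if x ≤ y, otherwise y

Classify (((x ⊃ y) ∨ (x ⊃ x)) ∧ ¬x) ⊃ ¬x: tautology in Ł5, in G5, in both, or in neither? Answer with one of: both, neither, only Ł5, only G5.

In Ł5: every assignment gives 1 — tautology.
In G5: every assignment gives 1 — tautology.

both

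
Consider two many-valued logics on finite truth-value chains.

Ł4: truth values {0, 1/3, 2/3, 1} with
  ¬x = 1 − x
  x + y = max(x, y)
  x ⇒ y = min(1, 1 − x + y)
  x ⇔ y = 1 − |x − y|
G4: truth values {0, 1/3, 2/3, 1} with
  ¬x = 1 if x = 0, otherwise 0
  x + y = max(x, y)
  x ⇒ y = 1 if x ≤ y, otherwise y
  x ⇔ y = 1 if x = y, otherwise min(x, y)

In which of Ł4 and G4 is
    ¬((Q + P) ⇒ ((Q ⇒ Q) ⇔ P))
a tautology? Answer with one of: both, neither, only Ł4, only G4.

In Ł4: at P = 0, Q = 0 the value is 0 — not a tautology.
In G4: at P = 0, Q = 0 the value is 0 — not a tautology.

neither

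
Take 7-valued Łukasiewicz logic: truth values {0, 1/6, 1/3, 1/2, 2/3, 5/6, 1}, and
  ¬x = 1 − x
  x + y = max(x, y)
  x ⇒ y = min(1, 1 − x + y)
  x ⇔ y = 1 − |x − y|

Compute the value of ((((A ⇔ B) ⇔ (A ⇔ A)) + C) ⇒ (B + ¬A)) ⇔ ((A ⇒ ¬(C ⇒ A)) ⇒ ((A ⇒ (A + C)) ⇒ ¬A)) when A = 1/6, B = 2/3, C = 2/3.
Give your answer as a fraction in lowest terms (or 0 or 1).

5/6

A ⇔ B = 1/6 ⇔ 2/3 = 1/2
A ⇔ A = 1/6 ⇔ 1/6 = 1
(A ⇔ B) ⇔ (A ⇔ A) = 1/2 ⇔ 1 = 1/2
((A ⇔ B) ⇔ (A ⇔ A)) + C = 1/2 + 2/3 = 2/3
¬A = ¬1/6 = 5/6
B + ¬A = 2/3 + 5/6 = 5/6
(((A ⇔ B) ⇔ (A ⇔ A)) + C) ⇒ (B + ¬A) = 2/3 ⇒ 5/6 = 1
C ⇒ A = 2/3 ⇒ 1/6 = 1/2
¬(C ⇒ A) = ¬1/2 = 1/2
A ⇒ ¬(C ⇒ A) = 1/6 ⇒ 1/2 = 1
A + C = 1/6 + 2/3 = 2/3
A ⇒ (A + C) = 1/6 ⇒ 2/3 = 1
¬A = ¬1/6 = 5/6
(A ⇒ (A + C)) ⇒ ¬A = 1 ⇒ 5/6 = 5/6
(A ⇒ ¬(C ⇒ A)) ⇒ ((A ⇒ (A + C)) ⇒ ¬A) = 1 ⇒ 5/6 = 5/6
((((A ⇔ B) ⇔ (A ⇔ A)) + C) ⇒ (B + ¬A)) ⇔ ((A ⇒ ¬(C ⇒ A)) ⇒ ((A ⇒ (A + C)) ⇒ ¬A)) = 1 ⇔ 5/6 = 5/6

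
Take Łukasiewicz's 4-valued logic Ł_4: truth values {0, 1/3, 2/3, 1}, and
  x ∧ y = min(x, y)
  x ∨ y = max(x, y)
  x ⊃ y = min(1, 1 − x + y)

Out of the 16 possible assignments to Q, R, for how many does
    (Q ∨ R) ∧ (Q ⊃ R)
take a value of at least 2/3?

Q = 0, R = 0 ↦ 0  <
Q = 0, R = 1/3 ↦ 1/3  <
Q = 0, R = 2/3 ↦ 2/3  ≥
Q = 0, R = 1 ↦ 1  ≥
Q = 1/3, R = 0 ↦ 1/3  <
Q = 1/3, R = 1/3 ↦ 1/3  <
Q = 1/3, R = 2/3 ↦ 2/3  ≥
Q = 1/3, R = 1 ↦ 1  ≥
Q = 2/3, R = 0 ↦ 1/3  <
Q = 2/3, R = 1/3 ↦ 2/3  ≥
Q = 2/3, R = 2/3 ↦ 2/3  ≥
Q = 2/3, R = 1 ↦ 1  ≥
Q = 1, R = 0 ↦ 0  <
Q = 1, R = 1/3 ↦ 1/3  <
Q = 1, R = 2/3 ↦ 2/3  ≥
Q = 1, R = 1 ↦ 1  ≥
So 9 of the 16 assignments meet the threshold.

9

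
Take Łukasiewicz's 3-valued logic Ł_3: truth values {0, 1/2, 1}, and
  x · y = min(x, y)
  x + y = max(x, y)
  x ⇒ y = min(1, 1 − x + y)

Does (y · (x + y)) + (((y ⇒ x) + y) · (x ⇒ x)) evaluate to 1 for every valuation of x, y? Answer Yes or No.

No

Counterexample: take x = 0, y = 1/2.
x + y = 0 + 1/2 = 1/2
y · (x + y) = 1/2 · 1/2 = 1/2
y ⇒ x = 1/2 ⇒ 0 = 1/2
(y ⇒ x) + y = 1/2 + 1/2 = 1/2
x ⇒ x = 0 ⇒ 0 = 1
((y ⇒ x) + y) · (x ⇒ x) = 1/2 · 1 = 1/2
(y · (x + y)) + (((y ⇒ x) + y) · (x ⇒ x)) = 1/2 + 1/2 = 1/2
This gives 1/2 ≠ 1.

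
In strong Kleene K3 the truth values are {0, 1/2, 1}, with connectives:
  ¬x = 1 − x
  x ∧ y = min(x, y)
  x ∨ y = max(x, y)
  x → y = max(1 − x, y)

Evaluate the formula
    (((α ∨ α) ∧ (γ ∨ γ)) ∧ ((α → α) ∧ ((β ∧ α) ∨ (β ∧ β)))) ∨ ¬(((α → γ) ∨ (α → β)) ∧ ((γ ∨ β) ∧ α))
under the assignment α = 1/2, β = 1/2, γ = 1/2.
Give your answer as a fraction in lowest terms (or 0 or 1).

1/2

α ∨ α = 1/2 ∨ 1/2 = 1/2
γ ∨ γ = 1/2 ∨ 1/2 = 1/2
(α ∨ α) ∧ (γ ∨ γ) = 1/2 ∧ 1/2 = 1/2
α → α = 1/2 → 1/2 = 1/2
β ∧ α = 1/2 ∧ 1/2 = 1/2
β ∧ β = 1/2 ∧ 1/2 = 1/2
(β ∧ α) ∨ (β ∧ β) = 1/2 ∨ 1/2 = 1/2
(α → α) ∧ ((β ∧ α) ∨ (β ∧ β)) = 1/2 ∧ 1/2 = 1/2
((α ∨ α) ∧ (γ ∨ γ)) ∧ ((α → α) ∧ ((β ∧ α) ∨ (β ∧ β))) = 1/2 ∧ 1/2 = 1/2
α → γ = 1/2 → 1/2 = 1/2
α → β = 1/2 → 1/2 = 1/2
(α → γ) ∨ (α → β) = 1/2 ∨ 1/2 = 1/2
γ ∨ β = 1/2 ∨ 1/2 = 1/2
(γ ∨ β) ∧ α = 1/2 ∧ 1/2 = 1/2
((α → γ) ∨ (α → β)) ∧ ((γ ∨ β) ∧ α) = 1/2 ∧ 1/2 = 1/2
¬(((α → γ) ∨ (α → β)) ∧ ((γ ∨ β) ∧ α)) = ¬1/2 = 1/2
(((α ∨ α) ∧ (γ ∨ γ)) ∧ ((α → α) ∧ ((β ∧ α) ∨ (β ∧ β)))) ∨ ¬(((α → γ) ∨ (α → β)) ∧ ((γ ∨ β) ∧ α)) = 1/2 ∨ 1/2 = 1/2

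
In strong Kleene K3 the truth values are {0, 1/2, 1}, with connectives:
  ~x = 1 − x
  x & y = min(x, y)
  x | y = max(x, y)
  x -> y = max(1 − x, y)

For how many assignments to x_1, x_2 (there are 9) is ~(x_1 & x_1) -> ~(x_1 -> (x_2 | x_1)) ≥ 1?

3

x_1 = 0, x_2 = 0 ↦ 0  <
x_1 = 0, x_2 = 1/2 ↦ 0  <
x_1 = 0, x_2 = 1 ↦ 0  <
x_1 = 1/2, x_2 = 0 ↦ 1/2  <
x_1 = 1/2, x_2 = 1/2 ↦ 1/2  <
x_1 = 1/2, x_2 = 1 ↦ 1/2  <
x_1 = 1, x_2 = 0 ↦ 1  ≥
x_1 = 1, x_2 = 1/2 ↦ 1  ≥
x_1 = 1, x_2 = 1 ↦ 1  ≥
So 3 of the 9 assignments meet the threshold.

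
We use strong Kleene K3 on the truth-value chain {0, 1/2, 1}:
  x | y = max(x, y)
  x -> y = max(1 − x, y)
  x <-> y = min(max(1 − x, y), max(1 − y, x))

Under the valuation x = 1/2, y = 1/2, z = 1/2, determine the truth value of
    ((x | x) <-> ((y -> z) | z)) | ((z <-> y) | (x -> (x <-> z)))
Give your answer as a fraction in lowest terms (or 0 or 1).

x | x = 1/2 | 1/2 = 1/2
y -> z = 1/2 -> 1/2 = 1/2
(y -> z) | z = 1/2 | 1/2 = 1/2
(x | x) <-> ((y -> z) | z) = 1/2 <-> 1/2 = 1/2
z <-> y = 1/2 <-> 1/2 = 1/2
x <-> z = 1/2 <-> 1/2 = 1/2
x -> (x <-> z) = 1/2 -> 1/2 = 1/2
(z <-> y) | (x -> (x <-> z)) = 1/2 | 1/2 = 1/2
((x | x) <-> ((y -> z) | z)) | ((z <-> y) | (x -> (x <-> z))) = 1/2 | 1/2 = 1/2

1/2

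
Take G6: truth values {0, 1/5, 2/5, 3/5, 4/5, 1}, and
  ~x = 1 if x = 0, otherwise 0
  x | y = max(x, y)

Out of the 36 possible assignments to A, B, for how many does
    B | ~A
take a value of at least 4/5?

16

value 1: 11 assignments (counts)
value 4/5: 5 assignments (counts)
value 3/5: 5 assignments
value 2/5: 5 assignments
value 1/5: 5 assignments
value 0: 5 assignments
So 16 of the 36 assignments meet the threshold.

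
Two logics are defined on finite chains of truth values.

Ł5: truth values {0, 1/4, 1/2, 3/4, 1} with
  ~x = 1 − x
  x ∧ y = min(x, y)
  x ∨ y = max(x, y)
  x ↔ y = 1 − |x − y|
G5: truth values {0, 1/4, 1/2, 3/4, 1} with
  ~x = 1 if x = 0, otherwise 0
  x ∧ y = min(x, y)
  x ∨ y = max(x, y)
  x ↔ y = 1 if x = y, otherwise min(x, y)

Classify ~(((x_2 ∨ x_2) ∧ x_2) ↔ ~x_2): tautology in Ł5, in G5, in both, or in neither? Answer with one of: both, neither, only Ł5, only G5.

only G5

In Ł5: at x_2 = 1/4 the value is 1/2 — not a tautology.
In G5: every assignment gives 1 — tautology.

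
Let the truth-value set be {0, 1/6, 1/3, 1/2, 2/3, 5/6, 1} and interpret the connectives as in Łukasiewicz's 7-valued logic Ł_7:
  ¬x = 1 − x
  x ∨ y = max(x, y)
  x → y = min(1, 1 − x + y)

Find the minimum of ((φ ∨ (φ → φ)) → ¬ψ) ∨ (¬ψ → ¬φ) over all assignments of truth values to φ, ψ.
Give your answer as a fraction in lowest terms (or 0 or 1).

Take φ = 1, ψ = 1/2:
φ → φ = 1 → 1 = 1
φ ∨ (φ → φ) = 1 ∨ 1 = 1
¬ψ = ¬1/2 = 1/2
(φ ∨ (φ → φ)) → ¬ψ = 1 → 1/2 = 1/2
¬ψ = ¬1/2 = 1/2
¬φ = ¬1 = 0
¬ψ → ¬φ = 1/2 → 0 = 1/2
((φ ∨ (φ → φ)) → ¬ψ) ∨ (¬ψ → ¬φ) = 1/2 ∨ 1/2 = 1/2
No assignment yields a value below 1/2, so this is the minimum.

1/2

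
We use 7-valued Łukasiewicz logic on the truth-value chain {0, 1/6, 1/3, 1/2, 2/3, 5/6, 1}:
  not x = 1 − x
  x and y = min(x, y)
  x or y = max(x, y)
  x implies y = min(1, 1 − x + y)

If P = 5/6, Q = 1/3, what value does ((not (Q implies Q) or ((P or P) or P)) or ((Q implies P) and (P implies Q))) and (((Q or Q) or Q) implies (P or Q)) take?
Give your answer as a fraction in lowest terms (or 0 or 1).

Q implies Q = 1/3 implies 1/3 = 1
not (Q implies Q) = not 1 = 0
P or P = 5/6 or 5/6 = 5/6
(P or P) or P = 5/6 or 5/6 = 5/6
not (Q implies Q) or ((P or P) or P) = 0 or 5/6 = 5/6
Q implies P = 1/3 implies 5/6 = 1
P implies Q = 5/6 implies 1/3 = 1/2
(Q implies P) and (P implies Q) = 1 and 1/2 = 1/2
(not (Q implies Q) or ((P or P) or P)) or ((Q implies P) and (P implies Q)) = 5/6 or 1/2 = 5/6
Q or Q = 1/3 or 1/3 = 1/3
(Q or Q) or Q = 1/3 or 1/3 = 1/3
P or Q = 5/6 or 1/3 = 5/6
((Q or Q) or Q) implies (P or Q) = 1/3 implies 5/6 = 1
((not (Q implies Q) or ((P or P) or P)) or ((Q implies P) and (P implies Q))) and (((Q or Q) or Q) implies (P or Q)) = 5/6 and 1 = 5/6

5/6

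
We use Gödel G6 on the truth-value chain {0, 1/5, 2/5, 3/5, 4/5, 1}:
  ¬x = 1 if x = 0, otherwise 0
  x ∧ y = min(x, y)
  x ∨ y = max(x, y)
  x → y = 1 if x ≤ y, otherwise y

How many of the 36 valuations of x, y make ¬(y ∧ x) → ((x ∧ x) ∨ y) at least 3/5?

31

value 1: 27 assignments (counts)
value 4/5: 2 assignments (counts)
value 3/5: 2 assignments (counts)
value 2/5: 2 assignments
value 1/5: 2 assignments
value 0: 1 assignment
So 31 of the 36 assignments meet the threshold.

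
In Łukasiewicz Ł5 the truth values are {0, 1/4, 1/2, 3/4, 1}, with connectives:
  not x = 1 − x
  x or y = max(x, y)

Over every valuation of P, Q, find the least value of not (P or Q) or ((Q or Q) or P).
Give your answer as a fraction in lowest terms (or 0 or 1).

1/2

Take P = 0, Q = 1/2:
P or Q = 0 or 1/2 = 1/2
not (P or Q) = not 1/2 = 1/2
Q or Q = 1/2 or 1/2 = 1/2
(Q or Q) or P = 1/2 or 0 = 1/2
not (P or Q) or ((Q or Q) or P) = 1/2 or 1/2 = 1/2
No assignment yields a value below 1/2, so this is the minimum.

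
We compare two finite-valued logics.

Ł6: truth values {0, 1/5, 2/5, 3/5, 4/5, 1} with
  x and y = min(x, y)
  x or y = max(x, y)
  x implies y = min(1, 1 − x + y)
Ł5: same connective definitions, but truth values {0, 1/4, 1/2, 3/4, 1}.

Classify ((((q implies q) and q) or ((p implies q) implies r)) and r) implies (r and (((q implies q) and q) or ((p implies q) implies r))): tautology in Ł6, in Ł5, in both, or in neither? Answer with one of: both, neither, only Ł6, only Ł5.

both

In Ł6: every assignment gives 1 — tautology.
In Ł5: every assignment gives 1 — tautology.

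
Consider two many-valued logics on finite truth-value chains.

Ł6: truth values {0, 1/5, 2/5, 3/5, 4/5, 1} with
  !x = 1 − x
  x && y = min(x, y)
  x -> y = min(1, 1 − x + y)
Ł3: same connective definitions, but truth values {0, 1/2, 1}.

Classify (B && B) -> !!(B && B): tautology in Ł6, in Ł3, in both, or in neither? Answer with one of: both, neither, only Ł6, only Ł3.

In Ł6: every assignment gives 1 — tautology.
In Ł3: every assignment gives 1 — tautology.

both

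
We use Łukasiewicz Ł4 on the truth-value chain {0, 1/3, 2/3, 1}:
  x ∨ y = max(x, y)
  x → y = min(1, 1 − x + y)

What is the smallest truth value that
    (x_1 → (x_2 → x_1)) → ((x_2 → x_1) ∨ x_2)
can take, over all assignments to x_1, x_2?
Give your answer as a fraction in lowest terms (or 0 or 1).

2/3

Take x_1 = 0, x_2 = 1/3:
x_2 → x_1 = 1/3 → 0 = 2/3
x_1 → (x_2 → x_1) = 0 → 2/3 = 1
x_2 → x_1 = 1/3 → 0 = 2/3
(x_2 → x_1) ∨ x_2 = 2/3 ∨ 1/3 = 2/3
(x_1 → (x_2 → x_1)) → ((x_2 → x_1) ∨ x_2) = 1 → 2/3 = 2/3
No assignment yields a value below 2/3, so this is the minimum.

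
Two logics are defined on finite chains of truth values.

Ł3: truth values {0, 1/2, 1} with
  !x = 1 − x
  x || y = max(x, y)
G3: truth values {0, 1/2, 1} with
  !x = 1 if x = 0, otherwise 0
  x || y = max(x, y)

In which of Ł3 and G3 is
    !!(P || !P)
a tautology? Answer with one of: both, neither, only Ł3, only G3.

only G3

In Ł3: at P = 1/2 the value is 1/2 — not a tautology.
In G3: every assignment gives 1 — tautology.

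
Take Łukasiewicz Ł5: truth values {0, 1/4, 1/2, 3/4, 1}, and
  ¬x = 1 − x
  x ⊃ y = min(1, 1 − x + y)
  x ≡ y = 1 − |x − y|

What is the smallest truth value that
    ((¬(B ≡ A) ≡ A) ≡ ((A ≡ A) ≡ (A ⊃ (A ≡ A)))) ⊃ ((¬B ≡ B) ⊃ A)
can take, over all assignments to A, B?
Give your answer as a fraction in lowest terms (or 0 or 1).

Take A = 1/4, B = 1/2:
B ≡ A = 1/2 ≡ 1/4 = 3/4
¬(B ≡ A) = ¬3/4 = 1/4
¬(B ≡ A) ≡ A = 1/4 ≡ 1/4 = 1
A ≡ A = 1/4 ≡ 1/4 = 1
A ≡ A = 1/4 ≡ 1/4 = 1
A ⊃ (A ≡ A) = 1/4 ⊃ 1 = 1
(A ≡ A) ≡ (A ⊃ (A ≡ A)) = 1 ≡ 1 = 1
(¬(B ≡ A) ≡ A) ≡ ((A ≡ A) ≡ (A ⊃ (A ≡ A))) = 1 ≡ 1 = 1
¬B = ¬1/2 = 1/2
¬B ≡ B = 1/2 ≡ 1/2 = 1
(¬B ≡ B) ⊃ A = 1 ⊃ 1/4 = 1/4
((¬(B ≡ A) ≡ A) ≡ ((A ≡ A) ≡ (A ⊃ (A ≡ A)))) ⊃ ((¬B ≡ B) ⊃ A) = 1 ⊃ 1/4 = 1/4
No assignment yields a value below 1/4, so this is the minimum.

1/4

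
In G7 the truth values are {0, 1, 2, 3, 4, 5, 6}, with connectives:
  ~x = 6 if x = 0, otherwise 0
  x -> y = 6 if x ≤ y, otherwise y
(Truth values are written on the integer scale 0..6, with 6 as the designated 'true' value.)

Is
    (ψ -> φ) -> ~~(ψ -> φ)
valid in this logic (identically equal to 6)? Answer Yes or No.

At φ = 6, ψ = 4, for instance:
ψ -> φ = 4 -> 6 = 6
~(ψ -> φ) = ~6 = 0
~~(ψ -> φ) = ~0 = 6
(ψ -> φ) -> ~~(ψ -> φ) = 6 -> 6 = 6
and checking the remaining 48 assignments likewise gives ≥ 6 in every case.

Yes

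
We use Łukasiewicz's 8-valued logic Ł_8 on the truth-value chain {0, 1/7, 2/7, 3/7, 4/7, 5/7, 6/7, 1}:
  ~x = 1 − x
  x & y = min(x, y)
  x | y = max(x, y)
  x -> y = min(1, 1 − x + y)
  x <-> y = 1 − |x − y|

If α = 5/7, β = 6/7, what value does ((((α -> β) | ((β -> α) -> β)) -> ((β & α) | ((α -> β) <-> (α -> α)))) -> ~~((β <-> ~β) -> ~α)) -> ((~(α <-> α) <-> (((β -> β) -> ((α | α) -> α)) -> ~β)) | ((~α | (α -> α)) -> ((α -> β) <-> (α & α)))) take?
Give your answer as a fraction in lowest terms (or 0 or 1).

6/7

α -> β = 5/7 -> 6/7 = 1
β -> α = 6/7 -> 5/7 = 6/7
(β -> α) -> β = 6/7 -> 6/7 = 1
(α -> β) | ((β -> α) -> β) = 1 | 1 = 1
β & α = 6/7 & 5/7 = 5/7
α -> β = 5/7 -> 6/7 = 1
α -> α = 5/7 -> 5/7 = 1
(α -> β) <-> (α -> α) = 1 <-> 1 = 1
(β & α) | ((α -> β) <-> (α -> α)) = 5/7 | 1 = 1
((α -> β) | ((β -> α) -> β)) -> ((β & α) | ((α -> β) <-> (α -> α))) = 1 -> 1 = 1
~β = ~6/7 = 1/7
β <-> ~β = 6/7 <-> 1/7 = 2/7
~α = ~5/7 = 2/7
(β <-> ~β) -> ~α = 2/7 -> 2/7 = 1
~((β <-> ~β) -> ~α) = ~1 = 0
~~((β <-> ~β) -> ~α) = ~0 = 1
(((α -> β) | ((β -> α) -> β)) -> ((β & α) | ((α -> β) <-> (α -> α)))) -> ~~((β <-> ~β) -> ~α) = 1 -> 1 = 1
α <-> α = 5/7 <-> 5/7 = 1
~(α <-> α) = ~1 = 0
β -> β = 6/7 -> 6/7 = 1
α | α = 5/7 | 5/7 = 5/7
(α | α) -> α = 5/7 -> 5/7 = 1
(β -> β) -> ((α | α) -> α) = 1 -> 1 = 1
~β = ~6/7 = 1/7
((β -> β) -> ((α | α) -> α)) -> ~β = 1 -> 1/7 = 1/7
~(α <-> α) <-> (((β -> β) -> ((α | α) -> α)) -> ~β) = 0 <-> 1/7 = 6/7
~α = ~5/7 = 2/7
α -> α = 5/7 -> 5/7 = 1
~α | (α -> α) = 2/7 | 1 = 1
α -> β = 5/7 -> 6/7 = 1
α & α = 5/7 & 5/7 = 5/7
(α -> β) <-> (α & α) = 1 <-> 5/7 = 5/7
(~α | (α -> α)) -> ((α -> β) <-> (α & α)) = 1 -> 5/7 = 5/7
(~(α <-> α) <-> (((β -> β) -> ((α | α) -> α)) -> ~β)) | ((~α | (α -> α)) -> ((α -> β) <-> (α & α))) = 6/7 | 5/7 = 6/7
((((α -> β) | ((β -> α) -> β)) -> ((β & α) | ((α -> β) <-> (α -> α)))) -> ~~((β <-> ~β) -> ~α)) -> ((~(α <-> α) <-> (((β -> β) -> ((α | α) -> α)) -> ~β)) | ((~α | (α -> α)) -> ((α -> β) <-> (α & α)))) = 1 -> 6/7 = 6/7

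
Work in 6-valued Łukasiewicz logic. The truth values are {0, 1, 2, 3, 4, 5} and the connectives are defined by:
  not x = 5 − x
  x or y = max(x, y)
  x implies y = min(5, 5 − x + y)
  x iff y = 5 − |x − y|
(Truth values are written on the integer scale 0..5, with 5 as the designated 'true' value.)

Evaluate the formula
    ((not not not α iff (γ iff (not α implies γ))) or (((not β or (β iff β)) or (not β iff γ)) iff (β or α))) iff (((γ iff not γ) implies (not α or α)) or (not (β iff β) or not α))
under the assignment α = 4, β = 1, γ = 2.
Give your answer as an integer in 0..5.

not α = not 4 = 1
not not α = not 1 = 4
not not not α = not 4 = 1
not α = not 4 = 1
not α implies γ = 1 implies 2 = 5
γ iff (not α implies γ) = 2 iff 5 = 2
not not not α iff (γ iff (not α implies γ)) = 1 iff 2 = 4
not β = not 1 = 4
β iff β = 1 iff 1 = 5
not β or (β iff β) = 4 or 5 = 5
not β = not 1 = 4
not β iff γ = 4 iff 2 = 3
(not β or (β iff β)) or (not β iff γ) = 5 or 3 = 5
β or α = 1 or 4 = 4
((not β or (β iff β)) or (not β iff γ)) iff (β or α) = 5 iff 4 = 4
(not not not α iff (γ iff (not α implies γ))) or (((not β or (β iff β)) or (not β iff γ)) iff (β or α)) = 4 or 4 = 4
not γ = not 2 = 3
γ iff not γ = 2 iff 3 = 4
not α = not 4 = 1
not α or α = 1 or 4 = 4
(γ iff not γ) implies (not α or α) = 4 implies 4 = 5
β iff β = 1 iff 1 = 5
not (β iff β) = not 5 = 0
not α = not 4 = 1
not (β iff β) or not α = 0 or 1 = 1
((γ iff not γ) implies (not α or α)) or (not (β iff β) or not α) = 5 or 1 = 5
((not not not α iff (γ iff (not α implies γ))) or (((not β or (β iff β)) or (not β iff γ)) iff (β or α))) iff (((γ iff not γ) implies (not α or α)) or (not (β iff β) or not α)) = 4 iff 5 = 4

4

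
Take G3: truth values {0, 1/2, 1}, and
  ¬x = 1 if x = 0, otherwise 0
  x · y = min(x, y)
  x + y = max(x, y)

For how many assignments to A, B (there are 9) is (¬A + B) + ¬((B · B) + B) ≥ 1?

7

A = 0, B = 0 ↦ 1  ≥
A = 0, B = 1/2 ↦ 1  ≥
A = 0, B = 1 ↦ 1  ≥
A = 1/2, B = 0 ↦ 1  ≥
A = 1/2, B = 1/2 ↦ 1/2  <
A = 1/2, B = 1 ↦ 1  ≥
A = 1, B = 0 ↦ 1  ≥
A = 1, B = 1/2 ↦ 1/2  <
A = 1, B = 1 ↦ 1  ≥
So 7 of the 9 assignments meet the threshold.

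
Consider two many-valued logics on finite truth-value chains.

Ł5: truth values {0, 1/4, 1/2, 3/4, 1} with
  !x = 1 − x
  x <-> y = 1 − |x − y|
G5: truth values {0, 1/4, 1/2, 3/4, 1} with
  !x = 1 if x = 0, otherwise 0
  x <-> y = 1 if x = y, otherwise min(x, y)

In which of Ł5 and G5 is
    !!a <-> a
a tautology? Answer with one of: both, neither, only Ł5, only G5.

In Ł5: every assignment gives 1 — tautology.
In G5: at a = 1/4 the value is 1/4 — not a tautology.

only Ł5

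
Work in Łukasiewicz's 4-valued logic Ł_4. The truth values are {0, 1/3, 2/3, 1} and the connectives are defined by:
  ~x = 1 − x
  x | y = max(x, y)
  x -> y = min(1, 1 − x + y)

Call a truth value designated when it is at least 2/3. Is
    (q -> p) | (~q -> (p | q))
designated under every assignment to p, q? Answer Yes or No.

p = 0, q = 0 ↦ 1
p = 0, q = 1/3 ↦ 2/3
p = 0, q = 2/3 ↦ 1
p = 0, q = 1 ↦ 1
p = 1/3, q = 0 ↦ 1
p = 1/3, q = 1/3 ↦ 1
p = 1/3, q = 2/3 ↦ 1
p = 1/3, q = 1 ↦ 1
p = 2/3, q = 0 ↦ 1
p = 2/3, q = 1/3 ↦ 1
p = 2/3, q = 2/3 ↦ 1
p = 2/3, q = 1 ↦ 1
p = 1, q = 0 ↦ 1
p = 1, q = 1/3 ↦ 1
p = 1, q = 2/3 ↦ 1
p = 1, q = 1 ↦ 1
Every assignment gives a value ≥ 2/3.

Yes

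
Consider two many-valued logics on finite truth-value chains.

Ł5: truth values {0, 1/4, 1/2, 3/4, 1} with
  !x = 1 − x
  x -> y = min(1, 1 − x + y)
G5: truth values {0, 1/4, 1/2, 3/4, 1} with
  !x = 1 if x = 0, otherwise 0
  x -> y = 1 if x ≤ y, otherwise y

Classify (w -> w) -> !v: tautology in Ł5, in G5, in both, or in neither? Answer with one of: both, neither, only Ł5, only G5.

In Ł5: at v = 1/4, w = 0 the value is 3/4 — not a tautology.
In G5: at v = 1/4, w = 0 the value is 0 — not a tautology.

neither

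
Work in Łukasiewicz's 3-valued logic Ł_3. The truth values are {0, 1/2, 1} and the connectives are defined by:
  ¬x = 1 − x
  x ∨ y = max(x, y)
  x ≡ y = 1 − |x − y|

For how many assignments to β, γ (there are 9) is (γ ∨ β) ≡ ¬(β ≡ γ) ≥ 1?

5

β = 0, γ = 0 ↦ 1  ≥
β = 0, γ = 1/2 ↦ 1  ≥
β = 0, γ = 1 ↦ 1  ≥
β = 1/2, γ = 0 ↦ 1  ≥
β = 1/2, γ = 1/2 ↦ 1/2  <
β = 1/2, γ = 1 ↦ 1/2  <
β = 1, γ = 0 ↦ 1  ≥
β = 1, γ = 1/2 ↦ 1/2  <
β = 1, γ = 1 ↦ 0  <
So 5 of the 9 assignments meet the threshold.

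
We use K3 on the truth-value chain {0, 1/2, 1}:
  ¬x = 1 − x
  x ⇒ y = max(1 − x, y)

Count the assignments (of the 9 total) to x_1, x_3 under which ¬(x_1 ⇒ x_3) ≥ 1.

1

x_1 = 0, x_3 = 0 ↦ 0  <
x_1 = 0, x_3 = 1/2 ↦ 0  <
x_1 = 0, x_3 = 1 ↦ 0  <
x_1 = 1/2, x_3 = 0 ↦ 1/2  <
x_1 = 1/2, x_3 = 1/2 ↦ 1/2  <
x_1 = 1/2, x_3 = 1 ↦ 0  <
x_1 = 1, x_3 = 0 ↦ 1  ≥
x_1 = 1, x_3 = 1/2 ↦ 1/2  <
x_1 = 1, x_3 = 1 ↦ 0  <
So 1 of the 9 assignments meets the threshold.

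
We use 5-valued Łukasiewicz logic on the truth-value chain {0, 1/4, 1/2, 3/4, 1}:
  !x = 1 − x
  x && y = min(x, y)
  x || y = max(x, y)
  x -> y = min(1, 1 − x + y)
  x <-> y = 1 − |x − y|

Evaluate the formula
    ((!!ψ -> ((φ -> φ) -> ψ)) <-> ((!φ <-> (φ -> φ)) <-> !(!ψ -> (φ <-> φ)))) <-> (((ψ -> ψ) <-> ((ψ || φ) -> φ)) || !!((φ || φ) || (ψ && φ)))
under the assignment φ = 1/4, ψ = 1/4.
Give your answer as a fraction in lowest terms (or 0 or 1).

1/4

!ψ = !1/4 = 3/4
!!ψ = !3/4 = 1/4
φ -> φ = 1/4 -> 1/4 = 1
(φ -> φ) -> ψ = 1 -> 1/4 = 1/4
!!ψ -> ((φ -> φ) -> ψ) = 1/4 -> 1/4 = 1
!φ = !1/4 = 3/4
φ -> φ = 1/4 -> 1/4 = 1
!φ <-> (φ -> φ) = 3/4 <-> 1 = 3/4
!ψ = !1/4 = 3/4
φ <-> φ = 1/4 <-> 1/4 = 1
!ψ -> (φ <-> φ) = 3/4 -> 1 = 1
!(!ψ -> (φ <-> φ)) = !1 = 0
(!φ <-> (φ -> φ)) <-> !(!ψ -> (φ <-> φ)) = 3/4 <-> 0 = 1/4
(!!ψ -> ((φ -> φ) -> ψ)) <-> ((!φ <-> (φ -> φ)) <-> !(!ψ -> (φ <-> φ))) = 1 <-> 1/4 = 1/4
ψ -> ψ = 1/4 -> 1/4 = 1
ψ || φ = 1/4 || 1/4 = 1/4
(ψ || φ) -> φ = 1/4 -> 1/4 = 1
(ψ -> ψ) <-> ((ψ || φ) -> φ) = 1 <-> 1 = 1
φ || φ = 1/4 || 1/4 = 1/4
ψ && φ = 1/4 && 1/4 = 1/4
(φ || φ) || (ψ && φ) = 1/4 || 1/4 = 1/4
!((φ || φ) || (ψ && φ)) = !1/4 = 3/4
!!((φ || φ) || (ψ && φ)) = !3/4 = 1/4
((ψ -> ψ) <-> ((ψ || φ) -> φ)) || !!((φ || φ) || (ψ && φ)) = 1 || 1/4 = 1
((!!ψ -> ((φ -> φ) -> ψ)) <-> ((!φ <-> (φ -> φ)) <-> !(!ψ -> (φ <-> φ)))) <-> (((ψ -> ψ) <-> ((ψ || φ) -> φ)) || !!((φ || φ) || (ψ && φ))) = 1/4 <-> 1 = 1/4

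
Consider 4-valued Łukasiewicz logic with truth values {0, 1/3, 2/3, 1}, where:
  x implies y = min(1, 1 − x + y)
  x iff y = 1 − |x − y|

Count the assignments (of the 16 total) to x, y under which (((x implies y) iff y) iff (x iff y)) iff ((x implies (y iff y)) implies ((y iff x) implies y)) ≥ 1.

7

x = 0, y = 0 ↦ 1  ≥
x = 0, y = 1/3 ↦ 1  ≥
x = 0, y = 2/3 ↦ 2/3  <
x = 0, y = 1 ↦ 0  <
x = 1/3, y = 0 ↦ 2/3  <
x = 1/3, y = 1/3 ↦ 1  ≥
x = 1/3, y = 2/3 ↦ 1  ≥
x = 1/3, y = 1 ↦ 1/3  <
x = 2/3, y = 0 ↦ 1  ≥
x = 2/3, y = 1/3 ↦ 2/3  <
x = 2/3, y = 2/3 ↦ 1  ≥
x = 2/3, y = 1 ↦ 2/3  <
x = 1, y = 0 ↦ 0  <
x = 1, y = 1/3 ↦ 1/3  <
x = 1, y = 2/3 ↦ 2/3  <
x = 1, y = 1 ↦ 1  ≥
So 7 of the 16 assignments meet the threshold.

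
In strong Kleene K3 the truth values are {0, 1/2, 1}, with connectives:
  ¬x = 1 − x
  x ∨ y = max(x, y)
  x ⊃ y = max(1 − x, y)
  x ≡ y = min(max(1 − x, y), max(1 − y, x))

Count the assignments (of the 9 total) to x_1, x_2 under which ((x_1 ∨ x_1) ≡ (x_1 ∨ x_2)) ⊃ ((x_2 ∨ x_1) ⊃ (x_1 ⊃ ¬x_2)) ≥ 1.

x_1 = 0, x_2 = 0 ↦ 1  ≥
x_1 = 0, x_2 = 1/2 ↦ 1  ≥
x_1 = 0, x_2 = 1 ↦ 1  ≥
x_1 = 1/2, x_2 = 0 ↦ 1  ≥
x_1 = 1/2, x_2 = 1/2 ↦ 1/2  <
x_1 = 1/2, x_2 = 1 ↦ 1/2  <
x_1 = 1, x_2 = 0 ↦ 1  ≥
x_1 = 1, x_2 = 1/2 ↦ 1/2  <
x_1 = 1, x_2 = 1 ↦ 0  <
So 5 of the 9 assignments meet the threshold.

5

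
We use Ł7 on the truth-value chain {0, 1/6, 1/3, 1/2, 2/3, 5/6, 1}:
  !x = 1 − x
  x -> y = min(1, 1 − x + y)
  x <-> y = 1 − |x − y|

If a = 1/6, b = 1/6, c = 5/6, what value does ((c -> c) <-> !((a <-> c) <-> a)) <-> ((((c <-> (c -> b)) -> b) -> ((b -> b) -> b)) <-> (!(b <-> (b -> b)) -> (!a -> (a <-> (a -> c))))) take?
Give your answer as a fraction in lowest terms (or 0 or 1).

1/6

c -> c = 5/6 -> 5/6 = 1
a <-> c = 1/6 <-> 5/6 = 1/3
(a <-> c) <-> a = 1/3 <-> 1/6 = 5/6
!((a <-> c) <-> a) = !5/6 = 1/6
(c -> c) <-> !((a <-> c) <-> a) = 1 <-> 1/6 = 1/6
c -> b = 5/6 -> 1/6 = 1/3
c <-> (c -> b) = 5/6 <-> 1/3 = 1/2
(c <-> (c -> b)) -> b = 1/2 -> 1/6 = 2/3
b -> b = 1/6 -> 1/6 = 1
(b -> b) -> b = 1 -> 1/6 = 1/6
((c <-> (c -> b)) -> b) -> ((b -> b) -> b) = 2/3 -> 1/6 = 1/2
b -> b = 1/6 -> 1/6 = 1
b <-> (b -> b) = 1/6 <-> 1 = 1/6
!(b <-> (b -> b)) = !1/6 = 5/6
!a = !1/6 = 5/6
a -> c = 1/6 -> 5/6 = 1
a <-> (a -> c) = 1/6 <-> 1 = 1/6
!a -> (a <-> (a -> c)) = 5/6 -> 1/6 = 1/3
!(b <-> (b -> b)) -> (!a -> (a <-> (a -> c))) = 5/6 -> 1/3 = 1/2
(((c <-> (c -> b)) -> b) -> ((b -> b) -> b)) <-> (!(b <-> (b -> b)) -> (!a -> (a <-> (a -> c)))) = 1/2 <-> 1/2 = 1
((c -> c) <-> !((a <-> c) <-> a)) <-> ((((c <-> (c -> b)) -> b) -> ((b -> b) -> b)) <-> (!(b <-> (b -> b)) -> (!a -> (a <-> (a -> c))))) = 1/6 <-> 1 = 1/6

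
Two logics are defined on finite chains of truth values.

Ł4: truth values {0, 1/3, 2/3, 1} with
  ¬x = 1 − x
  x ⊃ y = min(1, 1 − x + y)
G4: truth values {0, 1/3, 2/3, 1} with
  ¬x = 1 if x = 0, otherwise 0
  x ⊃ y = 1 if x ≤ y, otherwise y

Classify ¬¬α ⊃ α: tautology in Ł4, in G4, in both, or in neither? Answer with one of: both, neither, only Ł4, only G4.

In Ł4: every assignment gives 1 — tautology.
In G4: at α = 1/3 the value is 1/3 — not a tautology.

only Ł4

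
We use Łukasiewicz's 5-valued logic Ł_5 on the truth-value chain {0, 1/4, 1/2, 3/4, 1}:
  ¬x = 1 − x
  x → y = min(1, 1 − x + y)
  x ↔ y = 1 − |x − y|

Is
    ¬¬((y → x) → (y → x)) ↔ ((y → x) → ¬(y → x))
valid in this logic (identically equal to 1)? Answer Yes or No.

No

Counterexample: take x = 0, y = 0.
y → x = 0 → 0 = 1
y → x = 0 → 0 = 1
(y → x) → (y → x) = 1 → 1 = 1
¬((y → x) → (y → x)) = ¬1 = 0
¬¬((y → x) → (y → x)) = ¬0 = 1
y → x = 0 → 0 = 1
y → x = 0 → 0 = 1
¬(y → x) = ¬1 = 0
(y → x) → ¬(y → x) = 1 → 0 = 0
¬¬((y → x) → (y → x)) ↔ ((y → x) → ¬(y → x)) = 1 ↔ 0 = 0
This gives 0 ≠ 1.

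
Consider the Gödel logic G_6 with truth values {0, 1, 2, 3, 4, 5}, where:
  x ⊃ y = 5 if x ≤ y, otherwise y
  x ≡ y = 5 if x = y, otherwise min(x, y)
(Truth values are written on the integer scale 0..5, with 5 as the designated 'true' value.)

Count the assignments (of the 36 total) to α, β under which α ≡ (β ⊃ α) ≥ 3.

value 5: 21 assignments (counts)
value 4: 5 assignments (counts)
value 3: 4 assignments (counts)
value 2: 3 assignments
value 1: 2 assignments
value 0: 1 assignment
So 30 of the 36 assignments meet the threshold.

30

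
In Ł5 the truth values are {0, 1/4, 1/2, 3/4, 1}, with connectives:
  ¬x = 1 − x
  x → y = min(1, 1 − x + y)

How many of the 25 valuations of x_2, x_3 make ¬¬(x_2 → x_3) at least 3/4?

19

value 1: 15 assignments (counts)
value 3/4: 4 assignments (counts)
value 1/2: 3 assignments
value 1/4: 2 assignments
value 0: 1 assignment
So 19 of the 25 assignments meet the threshold.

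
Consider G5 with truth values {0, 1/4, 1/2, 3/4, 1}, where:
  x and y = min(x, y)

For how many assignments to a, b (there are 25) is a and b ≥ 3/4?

4

value 1: 1 assignment (counts)
value 3/4: 3 assignments (counts)
value 1/2: 5 assignments
value 1/4: 7 assignments
value 0: 9 assignments
So 4 of the 25 assignments meet the threshold.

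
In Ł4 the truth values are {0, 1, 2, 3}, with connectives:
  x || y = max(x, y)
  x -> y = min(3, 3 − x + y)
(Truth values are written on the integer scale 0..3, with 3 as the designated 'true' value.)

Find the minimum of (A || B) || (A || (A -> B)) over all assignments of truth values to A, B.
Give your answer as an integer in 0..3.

Take A = 1, B = 0:
A || B = 1 || 0 = 1
A -> B = 1 -> 0 = 2
A || (A -> B) = 1 || 2 = 2
(A || B) || (A || (A -> B)) = 1 || 2 = 2
No assignment yields a value below 2, so this is the minimum.

2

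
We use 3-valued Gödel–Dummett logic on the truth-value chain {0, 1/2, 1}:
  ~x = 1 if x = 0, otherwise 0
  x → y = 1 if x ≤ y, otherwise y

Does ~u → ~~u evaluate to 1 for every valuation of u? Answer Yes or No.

No

Counterexample: take u = 0.
~u = ~0 = 1
~~u = ~1 = 0
~u → ~~u = 1 → 0 = 0
This gives 0 ≠ 1.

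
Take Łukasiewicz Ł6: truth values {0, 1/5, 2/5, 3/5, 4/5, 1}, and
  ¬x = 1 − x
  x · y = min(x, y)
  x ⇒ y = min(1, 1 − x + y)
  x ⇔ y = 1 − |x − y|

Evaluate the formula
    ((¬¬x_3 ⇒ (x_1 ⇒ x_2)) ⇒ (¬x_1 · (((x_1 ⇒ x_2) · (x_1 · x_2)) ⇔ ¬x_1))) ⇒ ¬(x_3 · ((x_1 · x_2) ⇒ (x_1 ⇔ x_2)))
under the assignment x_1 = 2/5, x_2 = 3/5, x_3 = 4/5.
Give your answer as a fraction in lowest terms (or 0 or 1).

3/5

¬x_3 = ¬4/5 = 1/5
¬¬x_3 = ¬1/5 = 4/5
x_1 ⇒ x_2 = 2/5 ⇒ 3/5 = 1
¬¬x_3 ⇒ (x_1 ⇒ x_2) = 4/5 ⇒ 1 = 1
¬x_1 = ¬2/5 = 3/5
x_1 ⇒ x_2 = 2/5 ⇒ 3/5 = 1
x_1 · x_2 = 2/5 · 3/5 = 2/5
(x_1 ⇒ x_2) · (x_1 · x_2) = 1 · 2/5 = 2/5
¬x_1 = ¬2/5 = 3/5
((x_1 ⇒ x_2) · (x_1 · x_2)) ⇔ ¬x_1 = 2/5 ⇔ 3/5 = 4/5
¬x_1 · (((x_1 ⇒ x_2) · (x_1 · x_2)) ⇔ ¬x_1) = 3/5 · 4/5 = 3/5
(¬¬x_3 ⇒ (x_1 ⇒ x_2)) ⇒ (¬x_1 · (((x_1 ⇒ x_2) · (x_1 · x_2)) ⇔ ¬x_1)) = 1 ⇒ 3/5 = 3/5
x_1 · x_2 = 2/5 · 3/5 = 2/5
x_1 ⇔ x_2 = 2/5 ⇔ 3/5 = 4/5
(x_1 · x_2) ⇒ (x_1 ⇔ x_2) = 2/5 ⇒ 4/5 = 1
x_3 · ((x_1 · x_2) ⇒ (x_1 ⇔ x_2)) = 4/5 · 1 = 4/5
¬(x_3 · ((x_1 · x_2) ⇒ (x_1 ⇔ x_2))) = ¬4/5 = 1/5
((¬¬x_3 ⇒ (x_1 ⇒ x_2)) ⇒ (¬x_1 · (((x_1 ⇒ x_2) · (x_1 · x_2)) ⇔ ¬x_1))) ⇒ ¬(x_3 · ((x_1 · x_2) ⇒ (x_1 ⇔ x_2))) = 3/5 ⇒ 1/5 = 3/5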